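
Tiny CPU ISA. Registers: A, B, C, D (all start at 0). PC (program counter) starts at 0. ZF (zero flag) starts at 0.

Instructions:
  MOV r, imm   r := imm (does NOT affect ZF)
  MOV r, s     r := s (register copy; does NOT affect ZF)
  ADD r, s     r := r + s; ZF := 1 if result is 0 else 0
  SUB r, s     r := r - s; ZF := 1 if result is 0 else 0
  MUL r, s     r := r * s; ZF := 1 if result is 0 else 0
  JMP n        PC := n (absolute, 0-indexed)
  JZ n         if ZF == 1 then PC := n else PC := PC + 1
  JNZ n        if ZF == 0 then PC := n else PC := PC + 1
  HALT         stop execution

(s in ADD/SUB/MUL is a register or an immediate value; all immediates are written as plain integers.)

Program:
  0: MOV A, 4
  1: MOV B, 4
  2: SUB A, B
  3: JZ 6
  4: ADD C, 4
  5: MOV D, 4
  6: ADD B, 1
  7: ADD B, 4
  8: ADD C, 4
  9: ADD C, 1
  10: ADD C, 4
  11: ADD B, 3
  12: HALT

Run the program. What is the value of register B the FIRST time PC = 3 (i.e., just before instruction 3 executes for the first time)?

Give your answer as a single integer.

Step 1: PC=0 exec 'MOV A, 4'. After: A=4 B=0 C=0 D=0 ZF=0 PC=1
Step 2: PC=1 exec 'MOV B, 4'. After: A=4 B=4 C=0 D=0 ZF=0 PC=2
Step 3: PC=2 exec 'SUB A, B'. After: A=0 B=4 C=0 D=0 ZF=1 PC=3
First time PC=3: B=4

4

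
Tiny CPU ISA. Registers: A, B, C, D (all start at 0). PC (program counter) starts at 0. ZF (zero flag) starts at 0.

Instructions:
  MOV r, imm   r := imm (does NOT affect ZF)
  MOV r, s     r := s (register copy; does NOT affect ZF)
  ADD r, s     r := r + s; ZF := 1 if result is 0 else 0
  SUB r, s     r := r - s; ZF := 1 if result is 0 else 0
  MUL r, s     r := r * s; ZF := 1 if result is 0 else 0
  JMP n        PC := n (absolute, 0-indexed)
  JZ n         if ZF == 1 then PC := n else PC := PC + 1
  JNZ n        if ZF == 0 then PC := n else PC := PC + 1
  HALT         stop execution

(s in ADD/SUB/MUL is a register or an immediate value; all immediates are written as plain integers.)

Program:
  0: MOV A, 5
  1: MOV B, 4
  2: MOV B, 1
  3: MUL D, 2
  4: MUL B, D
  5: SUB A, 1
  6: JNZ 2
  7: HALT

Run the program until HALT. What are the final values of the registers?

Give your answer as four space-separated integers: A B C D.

Answer: 0 0 0 0

Derivation:
Step 1: PC=0 exec 'MOV A, 5'. After: A=5 B=0 C=0 D=0 ZF=0 PC=1
Step 2: PC=1 exec 'MOV B, 4'. After: A=5 B=4 C=0 D=0 ZF=0 PC=2
Step 3: PC=2 exec 'MOV B, 1'. After: A=5 B=1 C=0 D=0 ZF=0 PC=3
Step 4: PC=3 exec 'MUL D, 2'. After: A=5 B=1 C=0 D=0 ZF=1 PC=4
Step 5: PC=4 exec 'MUL B, D'. After: A=5 B=0 C=0 D=0 ZF=1 PC=5
Step 6: PC=5 exec 'SUB A, 1'. After: A=4 B=0 C=0 D=0 ZF=0 PC=6
Step 7: PC=6 exec 'JNZ 2'. After: A=4 B=0 C=0 D=0 ZF=0 PC=2
Step 8: PC=2 exec 'MOV B, 1'. After: A=4 B=1 C=0 D=0 ZF=0 PC=3
Step 9: PC=3 exec 'MUL D, 2'. After: A=4 B=1 C=0 D=0 ZF=1 PC=4
Step 10: PC=4 exec 'MUL B, D'. After: A=4 B=0 C=0 D=0 ZF=1 PC=5
Step 11: PC=5 exec 'SUB A, 1'. After: A=3 B=0 C=0 D=0 ZF=0 PC=6
Step 12: PC=6 exec 'JNZ 2'. After: A=3 B=0 C=0 D=0 ZF=0 PC=2
Step 13: PC=2 exec 'MOV B, 1'. After: A=3 B=1 C=0 D=0 ZF=0 PC=3
Step 14: PC=3 exec 'MUL D, 2'. After: A=3 B=1 C=0 D=0 ZF=1 PC=4
Step 15: PC=4 exec 'MUL B, D'. After: A=3 B=0 C=0 D=0 ZF=1 PC=5
Step 16: PC=5 exec 'SUB A, 1'. After: A=2 B=0 C=0 D=0 ZF=0 PC=6
Step 17: PC=6 exec 'JNZ 2'. After: A=2 B=0 C=0 D=0 ZF=0 PC=2
Step 18: PC=2 exec 'MOV B, 1'. After: A=2 B=1 C=0 D=0 ZF=0 PC=3
Step 19: PC=3 exec 'MUL D, 2'. After: A=2 B=1 C=0 D=0 ZF=1 PC=4
Step 20: PC=4 exec 'MUL B, D'. After: A=2 B=0 C=0 D=0 ZF=1 PC=5
Step 21: PC=5 exec 'SUB A, 1'. After: A=1 B=0 C=0 D=0 ZF=0 PC=6
Step 22: PC=6 exec 'JNZ 2'. After: A=1 B=0 C=0 D=0 ZF=0 PC=2
Step 23: PC=2 exec 'MOV B, 1'. After: A=1 B=1 C=0 D=0 ZF=0 PC=3
Step 24: PC=3 exec 'MUL D, 2'. After: A=1 B=1 C=0 D=0 ZF=1 PC=4
Step 25: PC=4 exec 'MUL B, D'. After: A=1 B=0 C=0 D=0 ZF=1 PC=5
Step 26: PC=5 exec 'SUB A, 1'. After: A=0 B=0 C=0 D=0 ZF=1 PC=6
Step 27: PC=6 exec 'JNZ 2'. After: A=0 B=0 C=0 D=0 ZF=1 PC=7
Step 28: PC=7 exec 'HALT'. After: A=0 B=0 C=0 D=0 ZF=1 PC=7 HALTED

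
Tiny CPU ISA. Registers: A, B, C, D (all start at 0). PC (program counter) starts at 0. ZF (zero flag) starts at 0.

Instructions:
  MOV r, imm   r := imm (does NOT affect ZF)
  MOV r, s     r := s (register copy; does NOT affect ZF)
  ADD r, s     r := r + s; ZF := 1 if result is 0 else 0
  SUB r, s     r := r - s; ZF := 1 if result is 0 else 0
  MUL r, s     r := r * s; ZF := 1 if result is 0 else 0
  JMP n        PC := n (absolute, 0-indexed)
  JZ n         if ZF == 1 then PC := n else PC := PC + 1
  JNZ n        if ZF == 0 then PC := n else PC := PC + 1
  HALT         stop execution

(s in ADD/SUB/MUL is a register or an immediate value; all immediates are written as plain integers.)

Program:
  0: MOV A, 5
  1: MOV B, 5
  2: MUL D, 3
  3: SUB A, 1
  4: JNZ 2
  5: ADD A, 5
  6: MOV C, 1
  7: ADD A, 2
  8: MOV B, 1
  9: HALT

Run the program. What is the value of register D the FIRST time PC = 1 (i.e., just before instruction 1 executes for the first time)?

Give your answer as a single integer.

Step 1: PC=0 exec 'MOV A, 5'. After: A=5 B=0 C=0 D=0 ZF=0 PC=1
First time PC=1: D=0

0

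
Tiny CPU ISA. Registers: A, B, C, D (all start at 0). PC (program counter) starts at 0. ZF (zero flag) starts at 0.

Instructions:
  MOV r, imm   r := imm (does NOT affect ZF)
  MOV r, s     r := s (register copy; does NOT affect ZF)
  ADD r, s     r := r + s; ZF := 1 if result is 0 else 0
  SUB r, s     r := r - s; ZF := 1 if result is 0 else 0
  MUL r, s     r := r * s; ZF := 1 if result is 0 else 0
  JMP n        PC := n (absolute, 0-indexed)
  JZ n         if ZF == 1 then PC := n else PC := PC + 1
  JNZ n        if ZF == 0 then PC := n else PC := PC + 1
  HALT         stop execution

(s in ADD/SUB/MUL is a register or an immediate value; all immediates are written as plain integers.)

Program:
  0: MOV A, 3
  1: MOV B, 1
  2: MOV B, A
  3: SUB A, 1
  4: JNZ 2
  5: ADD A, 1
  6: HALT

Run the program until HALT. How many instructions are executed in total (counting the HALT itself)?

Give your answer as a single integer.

Answer: 13

Derivation:
Step 1: PC=0 exec 'MOV A, 3'. After: A=3 B=0 C=0 D=0 ZF=0 PC=1
Step 2: PC=1 exec 'MOV B, 1'. After: A=3 B=1 C=0 D=0 ZF=0 PC=2
Step 3: PC=2 exec 'MOV B, A'. After: A=3 B=3 C=0 D=0 ZF=0 PC=3
Step 4: PC=3 exec 'SUB A, 1'. After: A=2 B=3 C=0 D=0 ZF=0 PC=4
Step 5: PC=4 exec 'JNZ 2'. After: A=2 B=3 C=0 D=0 ZF=0 PC=2
Step 6: PC=2 exec 'MOV B, A'. After: A=2 B=2 C=0 D=0 ZF=0 PC=3
Step 7: PC=3 exec 'SUB A, 1'. After: A=1 B=2 C=0 D=0 ZF=0 PC=4
Step 8: PC=4 exec 'JNZ 2'. After: A=1 B=2 C=0 D=0 ZF=0 PC=2
Step 9: PC=2 exec 'MOV B, A'. After: A=1 B=1 C=0 D=0 ZF=0 PC=3
Step 10: PC=3 exec 'SUB A, 1'. After: A=0 B=1 C=0 D=0 ZF=1 PC=4
Step 11: PC=4 exec 'JNZ 2'. After: A=0 B=1 C=0 D=0 ZF=1 PC=5
Step 12: PC=5 exec 'ADD A, 1'. After: A=1 B=1 C=0 D=0 ZF=0 PC=6
Step 13: PC=6 exec 'HALT'. After: A=1 B=1 C=0 D=0 ZF=0 PC=6 HALTED
Total instructions executed: 13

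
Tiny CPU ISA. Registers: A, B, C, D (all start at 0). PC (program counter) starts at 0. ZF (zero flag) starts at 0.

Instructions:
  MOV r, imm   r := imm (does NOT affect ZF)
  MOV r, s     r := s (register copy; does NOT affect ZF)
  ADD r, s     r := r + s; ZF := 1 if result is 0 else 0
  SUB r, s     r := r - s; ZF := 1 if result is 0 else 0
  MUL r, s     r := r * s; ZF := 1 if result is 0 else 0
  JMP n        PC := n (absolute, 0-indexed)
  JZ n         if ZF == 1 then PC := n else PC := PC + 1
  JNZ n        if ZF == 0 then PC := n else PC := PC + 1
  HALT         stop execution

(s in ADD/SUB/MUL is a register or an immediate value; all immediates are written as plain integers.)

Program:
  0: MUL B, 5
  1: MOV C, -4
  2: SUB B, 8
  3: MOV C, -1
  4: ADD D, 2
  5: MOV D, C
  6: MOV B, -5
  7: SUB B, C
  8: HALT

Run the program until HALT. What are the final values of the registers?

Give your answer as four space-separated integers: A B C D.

Answer: 0 -4 -1 -1

Derivation:
Step 1: PC=0 exec 'MUL B, 5'. After: A=0 B=0 C=0 D=0 ZF=1 PC=1
Step 2: PC=1 exec 'MOV C, -4'. After: A=0 B=0 C=-4 D=0 ZF=1 PC=2
Step 3: PC=2 exec 'SUB B, 8'. After: A=0 B=-8 C=-4 D=0 ZF=0 PC=3
Step 4: PC=3 exec 'MOV C, -1'. After: A=0 B=-8 C=-1 D=0 ZF=0 PC=4
Step 5: PC=4 exec 'ADD D, 2'. After: A=0 B=-8 C=-1 D=2 ZF=0 PC=5
Step 6: PC=5 exec 'MOV D, C'. After: A=0 B=-8 C=-1 D=-1 ZF=0 PC=6
Step 7: PC=6 exec 'MOV B, -5'. After: A=0 B=-5 C=-1 D=-1 ZF=0 PC=7
Step 8: PC=7 exec 'SUB B, C'. After: A=0 B=-4 C=-1 D=-1 ZF=0 PC=8
Step 9: PC=8 exec 'HALT'. After: A=0 B=-4 C=-1 D=-1 ZF=0 PC=8 HALTED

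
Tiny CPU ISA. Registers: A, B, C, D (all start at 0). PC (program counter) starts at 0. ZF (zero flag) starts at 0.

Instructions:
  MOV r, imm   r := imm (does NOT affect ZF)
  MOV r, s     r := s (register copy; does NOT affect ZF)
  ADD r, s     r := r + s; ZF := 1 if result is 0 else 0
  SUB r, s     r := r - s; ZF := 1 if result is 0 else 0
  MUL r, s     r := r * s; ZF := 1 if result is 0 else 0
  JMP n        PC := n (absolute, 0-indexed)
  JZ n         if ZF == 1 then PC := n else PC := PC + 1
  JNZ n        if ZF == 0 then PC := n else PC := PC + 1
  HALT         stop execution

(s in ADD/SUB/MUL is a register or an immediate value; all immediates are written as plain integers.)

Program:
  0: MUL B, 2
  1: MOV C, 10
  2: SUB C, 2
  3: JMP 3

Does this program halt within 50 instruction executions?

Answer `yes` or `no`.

Answer: no

Derivation:
Step 1: PC=0 exec 'MUL B, 2'. After: A=0 B=0 C=0 D=0 ZF=1 PC=1
Step 2: PC=1 exec 'MOV C, 10'. After: A=0 B=0 C=10 D=0 ZF=1 PC=2
Step 3: PC=2 exec 'SUB C, 2'. After: A=0 B=0 C=8 D=0 ZF=0 PC=3
Step 4: PC=3 exec 'JMP 3'. After: A=0 B=0 C=8 D=0 ZF=0 PC=3
State after step 4 equals state after step 3: the program is in a cycle of length 1 and will never halt.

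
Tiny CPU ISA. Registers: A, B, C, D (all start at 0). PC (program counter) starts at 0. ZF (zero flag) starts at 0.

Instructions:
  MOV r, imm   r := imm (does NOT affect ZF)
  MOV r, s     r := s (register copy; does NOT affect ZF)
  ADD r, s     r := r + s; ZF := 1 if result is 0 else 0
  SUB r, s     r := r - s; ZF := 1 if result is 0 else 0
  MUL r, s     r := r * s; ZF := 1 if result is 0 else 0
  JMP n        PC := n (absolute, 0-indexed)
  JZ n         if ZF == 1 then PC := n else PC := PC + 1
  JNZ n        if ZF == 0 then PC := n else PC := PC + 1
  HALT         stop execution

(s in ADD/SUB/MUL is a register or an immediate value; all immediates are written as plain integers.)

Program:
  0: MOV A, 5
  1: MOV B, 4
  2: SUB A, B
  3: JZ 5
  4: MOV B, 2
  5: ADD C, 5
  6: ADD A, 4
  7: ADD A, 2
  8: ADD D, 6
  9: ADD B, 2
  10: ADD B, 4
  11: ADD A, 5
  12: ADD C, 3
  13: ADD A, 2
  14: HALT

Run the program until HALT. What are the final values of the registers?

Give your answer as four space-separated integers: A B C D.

Answer: 14 8 8 6

Derivation:
Step 1: PC=0 exec 'MOV A, 5'. After: A=5 B=0 C=0 D=0 ZF=0 PC=1
Step 2: PC=1 exec 'MOV B, 4'. After: A=5 B=4 C=0 D=0 ZF=0 PC=2
Step 3: PC=2 exec 'SUB A, B'. After: A=1 B=4 C=0 D=0 ZF=0 PC=3
Step 4: PC=3 exec 'JZ 5'. After: A=1 B=4 C=0 D=0 ZF=0 PC=4
Step 5: PC=4 exec 'MOV B, 2'. After: A=1 B=2 C=0 D=0 ZF=0 PC=5
Step 6: PC=5 exec 'ADD C, 5'. After: A=1 B=2 C=5 D=0 ZF=0 PC=6
Step 7: PC=6 exec 'ADD A, 4'. After: A=5 B=2 C=5 D=0 ZF=0 PC=7
Step 8: PC=7 exec 'ADD A, 2'. After: A=7 B=2 C=5 D=0 ZF=0 PC=8
Step 9: PC=8 exec 'ADD D, 6'. After: A=7 B=2 C=5 D=6 ZF=0 PC=9
Step 10: PC=9 exec 'ADD B, 2'. After: A=7 B=4 C=5 D=6 ZF=0 PC=10
Step 11: PC=10 exec 'ADD B, 4'. After: A=7 B=8 C=5 D=6 ZF=0 PC=11
Step 12: PC=11 exec 'ADD A, 5'. After: A=12 B=8 C=5 D=6 ZF=0 PC=12
Step 13: PC=12 exec 'ADD C, 3'. After: A=12 B=8 C=8 D=6 ZF=0 PC=13
Step 14: PC=13 exec 'ADD A, 2'. After: A=14 B=8 C=8 D=6 ZF=0 PC=14
Step 15: PC=14 exec 'HALT'. After: A=14 B=8 C=8 D=6 ZF=0 PC=14 HALTED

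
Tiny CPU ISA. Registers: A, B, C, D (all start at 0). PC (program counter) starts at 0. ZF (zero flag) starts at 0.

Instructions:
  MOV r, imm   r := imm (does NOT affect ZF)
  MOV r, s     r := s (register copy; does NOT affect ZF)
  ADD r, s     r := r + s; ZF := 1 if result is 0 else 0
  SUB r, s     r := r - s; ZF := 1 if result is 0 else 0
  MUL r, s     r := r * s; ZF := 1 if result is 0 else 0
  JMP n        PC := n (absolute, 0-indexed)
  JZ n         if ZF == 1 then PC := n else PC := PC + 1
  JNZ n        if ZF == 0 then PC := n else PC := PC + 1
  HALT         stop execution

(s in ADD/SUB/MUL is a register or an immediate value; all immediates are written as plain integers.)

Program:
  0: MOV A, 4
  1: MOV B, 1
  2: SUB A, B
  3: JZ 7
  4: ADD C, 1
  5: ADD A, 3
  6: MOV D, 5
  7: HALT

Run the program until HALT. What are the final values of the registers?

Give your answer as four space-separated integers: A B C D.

Answer: 6 1 1 5

Derivation:
Step 1: PC=0 exec 'MOV A, 4'. After: A=4 B=0 C=0 D=0 ZF=0 PC=1
Step 2: PC=1 exec 'MOV B, 1'. After: A=4 B=1 C=0 D=0 ZF=0 PC=2
Step 3: PC=2 exec 'SUB A, B'. After: A=3 B=1 C=0 D=0 ZF=0 PC=3
Step 4: PC=3 exec 'JZ 7'. After: A=3 B=1 C=0 D=0 ZF=0 PC=4
Step 5: PC=4 exec 'ADD C, 1'. After: A=3 B=1 C=1 D=0 ZF=0 PC=5
Step 6: PC=5 exec 'ADD A, 3'. After: A=6 B=1 C=1 D=0 ZF=0 PC=6
Step 7: PC=6 exec 'MOV D, 5'. After: A=6 B=1 C=1 D=5 ZF=0 PC=7
Step 8: PC=7 exec 'HALT'. After: A=6 B=1 C=1 D=5 ZF=0 PC=7 HALTED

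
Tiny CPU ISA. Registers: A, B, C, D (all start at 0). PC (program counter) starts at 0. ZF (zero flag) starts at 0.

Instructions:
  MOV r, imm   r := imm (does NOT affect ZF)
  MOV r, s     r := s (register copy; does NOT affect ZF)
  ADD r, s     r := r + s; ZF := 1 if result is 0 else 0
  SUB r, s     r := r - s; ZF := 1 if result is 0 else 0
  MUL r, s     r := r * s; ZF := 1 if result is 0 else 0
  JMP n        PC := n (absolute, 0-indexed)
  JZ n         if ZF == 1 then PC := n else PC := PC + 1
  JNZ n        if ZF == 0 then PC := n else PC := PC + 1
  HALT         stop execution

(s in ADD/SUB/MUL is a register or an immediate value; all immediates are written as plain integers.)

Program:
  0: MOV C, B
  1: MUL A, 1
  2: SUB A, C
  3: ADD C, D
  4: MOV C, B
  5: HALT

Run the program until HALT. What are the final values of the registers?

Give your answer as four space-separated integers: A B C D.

Answer: 0 0 0 0

Derivation:
Step 1: PC=0 exec 'MOV C, B'. After: A=0 B=0 C=0 D=0 ZF=0 PC=1
Step 2: PC=1 exec 'MUL A, 1'. After: A=0 B=0 C=0 D=0 ZF=1 PC=2
Step 3: PC=2 exec 'SUB A, C'. After: A=0 B=0 C=0 D=0 ZF=1 PC=3
Step 4: PC=3 exec 'ADD C, D'. After: A=0 B=0 C=0 D=0 ZF=1 PC=4
Step 5: PC=4 exec 'MOV C, B'. After: A=0 B=0 C=0 D=0 ZF=1 PC=5
Step 6: PC=5 exec 'HALT'. After: A=0 B=0 C=0 D=0 ZF=1 PC=5 HALTED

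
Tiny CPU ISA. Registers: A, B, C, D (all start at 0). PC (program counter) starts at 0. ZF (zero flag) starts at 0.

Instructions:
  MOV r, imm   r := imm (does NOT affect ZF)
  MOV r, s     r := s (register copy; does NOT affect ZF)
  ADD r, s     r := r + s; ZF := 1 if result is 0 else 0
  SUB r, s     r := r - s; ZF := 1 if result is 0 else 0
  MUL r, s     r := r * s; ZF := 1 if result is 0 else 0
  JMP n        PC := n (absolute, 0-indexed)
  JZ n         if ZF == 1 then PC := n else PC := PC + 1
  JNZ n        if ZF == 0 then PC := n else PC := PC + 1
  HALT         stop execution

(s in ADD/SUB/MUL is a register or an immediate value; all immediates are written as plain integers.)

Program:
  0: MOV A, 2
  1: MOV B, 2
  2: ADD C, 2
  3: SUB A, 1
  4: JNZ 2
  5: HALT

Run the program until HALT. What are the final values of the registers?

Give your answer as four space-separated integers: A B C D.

Step 1: PC=0 exec 'MOV A, 2'. After: A=2 B=0 C=0 D=0 ZF=0 PC=1
Step 2: PC=1 exec 'MOV B, 2'. After: A=2 B=2 C=0 D=0 ZF=0 PC=2
Step 3: PC=2 exec 'ADD C, 2'. After: A=2 B=2 C=2 D=0 ZF=0 PC=3
Step 4: PC=3 exec 'SUB A, 1'. After: A=1 B=2 C=2 D=0 ZF=0 PC=4
Step 5: PC=4 exec 'JNZ 2'. After: A=1 B=2 C=2 D=0 ZF=0 PC=2
Step 6: PC=2 exec 'ADD C, 2'. After: A=1 B=2 C=4 D=0 ZF=0 PC=3
Step 7: PC=3 exec 'SUB A, 1'. After: A=0 B=2 C=4 D=0 ZF=1 PC=4
Step 8: PC=4 exec 'JNZ 2'. After: A=0 B=2 C=4 D=0 ZF=1 PC=5
Step 9: PC=5 exec 'HALT'. After: A=0 B=2 C=4 D=0 ZF=1 PC=5 HALTED

Answer: 0 2 4 0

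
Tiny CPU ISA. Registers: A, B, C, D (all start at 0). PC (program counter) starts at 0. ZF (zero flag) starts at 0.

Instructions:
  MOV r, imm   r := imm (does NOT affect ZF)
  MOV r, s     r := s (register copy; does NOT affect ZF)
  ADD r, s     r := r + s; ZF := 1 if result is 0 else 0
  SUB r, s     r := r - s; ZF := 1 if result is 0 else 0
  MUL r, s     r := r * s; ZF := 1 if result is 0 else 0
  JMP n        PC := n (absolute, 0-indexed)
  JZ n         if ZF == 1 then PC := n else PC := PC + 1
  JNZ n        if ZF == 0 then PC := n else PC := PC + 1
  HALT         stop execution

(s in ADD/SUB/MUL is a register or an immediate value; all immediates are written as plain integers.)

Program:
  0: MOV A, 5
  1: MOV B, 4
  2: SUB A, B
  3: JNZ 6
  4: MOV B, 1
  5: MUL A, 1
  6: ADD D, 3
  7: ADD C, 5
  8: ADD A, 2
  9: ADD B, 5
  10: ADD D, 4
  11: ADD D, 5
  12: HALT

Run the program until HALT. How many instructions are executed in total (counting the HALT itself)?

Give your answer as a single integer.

Answer: 11

Derivation:
Step 1: PC=0 exec 'MOV A, 5'. After: A=5 B=0 C=0 D=0 ZF=0 PC=1
Step 2: PC=1 exec 'MOV B, 4'. After: A=5 B=4 C=0 D=0 ZF=0 PC=2
Step 3: PC=2 exec 'SUB A, B'. After: A=1 B=4 C=0 D=0 ZF=0 PC=3
Step 4: PC=3 exec 'JNZ 6'. After: A=1 B=4 C=0 D=0 ZF=0 PC=6
Step 5: PC=6 exec 'ADD D, 3'. After: A=1 B=4 C=0 D=3 ZF=0 PC=7
Step 6: PC=7 exec 'ADD C, 5'. After: A=1 B=4 C=5 D=3 ZF=0 PC=8
Step 7: PC=8 exec 'ADD A, 2'. After: A=3 B=4 C=5 D=3 ZF=0 PC=9
Step 8: PC=9 exec 'ADD B, 5'. After: A=3 B=9 C=5 D=3 ZF=0 PC=10
Step 9: PC=10 exec 'ADD D, 4'. After: A=3 B=9 C=5 D=7 ZF=0 PC=11
Step 10: PC=11 exec 'ADD D, 5'. After: A=3 B=9 C=5 D=12 ZF=0 PC=12
Step 11: PC=12 exec 'HALT'. After: A=3 B=9 C=5 D=12 ZF=0 PC=12 HALTED
Total instructions executed: 11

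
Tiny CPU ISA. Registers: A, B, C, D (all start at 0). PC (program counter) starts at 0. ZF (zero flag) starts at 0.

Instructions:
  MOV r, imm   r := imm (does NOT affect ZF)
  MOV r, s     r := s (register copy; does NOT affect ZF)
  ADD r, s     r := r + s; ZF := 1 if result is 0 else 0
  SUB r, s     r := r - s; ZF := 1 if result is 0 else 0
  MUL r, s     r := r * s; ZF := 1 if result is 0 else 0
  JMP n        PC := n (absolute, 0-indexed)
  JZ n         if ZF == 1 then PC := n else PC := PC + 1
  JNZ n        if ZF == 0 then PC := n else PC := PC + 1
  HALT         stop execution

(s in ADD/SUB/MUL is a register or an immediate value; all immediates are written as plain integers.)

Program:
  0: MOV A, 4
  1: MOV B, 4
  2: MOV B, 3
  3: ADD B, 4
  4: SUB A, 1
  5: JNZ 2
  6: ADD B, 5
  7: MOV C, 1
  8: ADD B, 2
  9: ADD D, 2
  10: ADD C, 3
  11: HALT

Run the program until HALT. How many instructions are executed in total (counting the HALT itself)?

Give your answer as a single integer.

Answer: 24

Derivation:
Step 1: PC=0 exec 'MOV A, 4'. After: A=4 B=0 C=0 D=0 ZF=0 PC=1
Step 2: PC=1 exec 'MOV B, 4'. After: A=4 B=4 C=0 D=0 ZF=0 PC=2
Step 3: PC=2 exec 'MOV B, 3'. After: A=4 B=3 C=0 D=0 ZF=0 PC=3
Step 4: PC=3 exec 'ADD B, 4'. After: A=4 B=7 C=0 D=0 ZF=0 PC=4
Step 5: PC=4 exec 'SUB A, 1'. After: A=3 B=7 C=0 D=0 ZF=0 PC=5
Step 6: PC=5 exec 'JNZ 2'. After: A=3 B=7 C=0 D=0 ZF=0 PC=2
Step 7: PC=2 exec 'MOV B, 3'. After: A=3 B=3 C=0 D=0 ZF=0 PC=3
Step 8: PC=3 exec 'ADD B, 4'. After: A=3 B=7 C=0 D=0 ZF=0 PC=4
Step 9: PC=4 exec 'SUB A, 1'. After: A=2 B=7 C=0 D=0 ZF=0 PC=5
Step 10: PC=5 exec 'JNZ 2'. After: A=2 B=7 C=0 D=0 ZF=0 PC=2
Step 11: PC=2 exec 'MOV B, 3'. After: A=2 B=3 C=0 D=0 ZF=0 PC=3
Step 12: PC=3 exec 'ADD B, 4'. After: A=2 B=7 C=0 D=0 ZF=0 PC=4
Step 13: PC=4 exec 'SUB A, 1'. After: A=1 B=7 C=0 D=0 ZF=0 PC=5
Step 14: PC=5 exec 'JNZ 2'. After: A=1 B=7 C=0 D=0 ZF=0 PC=2
Step 15: PC=2 exec 'MOV B, 3'. After: A=1 B=3 C=0 D=0 ZF=0 PC=3
Step 16: PC=3 exec 'ADD B, 4'. After: A=1 B=7 C=0 D=0 ZF=0 PC=4
Step 17: PC=4 exec 'SUB A, 1'. After: A=0 B=7 C=0 D=0 ZF=1 PC=5
Step 18: PC=5 exec 'JNZ 2'. After: A=0 B=7 C=0 D=0 ZF=1 PC=6
Step 19: PC=6 exec 'ADD B, 5'. After: A=0 B=12 C=0 D=0 ZF=0 PC=7
Step 20: PC=7 exec 'MOV C, 1'. After: A=0 B=12 C=1 D=0 ZF=0 PC=8
Step 21: PC=8 exec 'ADD B, 2'. After: A=0 B=14 C=1 D=0 ZF=0 PC=9
Step 22: PC=9 exec 'ADD D, 2'. After: A=0 B=14 C=1 D=2 ZF=0 PC=10
Step 23: PC=10 exec 'ADD C, 3'. After: A=0 B=14 C=4 D=2 ZF=0 PC=11
Step 24: PC=11 exec 'HALT'. After: A=0 B=14 C=4 D=2 ZF=0 PC=11 HALTED
Total instructions executed: 24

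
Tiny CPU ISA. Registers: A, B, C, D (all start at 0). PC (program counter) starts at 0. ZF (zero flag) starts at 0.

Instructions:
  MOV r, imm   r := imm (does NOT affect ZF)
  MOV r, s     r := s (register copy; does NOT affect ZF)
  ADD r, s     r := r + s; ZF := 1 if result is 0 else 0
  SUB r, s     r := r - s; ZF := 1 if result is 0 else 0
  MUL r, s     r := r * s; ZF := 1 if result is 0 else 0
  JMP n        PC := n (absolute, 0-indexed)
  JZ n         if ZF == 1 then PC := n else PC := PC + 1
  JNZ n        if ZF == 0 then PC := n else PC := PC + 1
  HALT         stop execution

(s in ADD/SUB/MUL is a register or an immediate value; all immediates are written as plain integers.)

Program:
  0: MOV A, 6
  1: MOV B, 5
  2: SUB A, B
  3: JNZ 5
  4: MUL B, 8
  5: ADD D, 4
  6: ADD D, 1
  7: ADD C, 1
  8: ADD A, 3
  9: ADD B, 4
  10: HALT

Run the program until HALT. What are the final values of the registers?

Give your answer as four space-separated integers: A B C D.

Answer: 4 9 1 5

Derivation:
Step 1: PC=0 exec 'MOV A, 6'. After: A=6 B=0 C=0 D=0 ZF=0 PC=1
Step 2: PC=1 exec 'MOV B, 5'. After: A=6 B=5 C=0 D=0 ZF=0 PC=2
Step 3: PC=2 exec 'SUB A, B'. After: A=1 B=5 C=0 D=0 ZF=0 PC=3
Step 4: PC=3 exec 'JNZ 5'. After: A=1 B=5 C=0 D=0 ZF=0 PC=5
Step 5: PC=5 exec 'ADD D, 4'. After: A=1 B=5 C=0 D=4 ZF=0 PC=6
Step 6: PC=6 exec 'ADD D, 1'. After: A=1 B=5 C=0 D=5 ZF=0 PC=7
Step 7: PC=7 exec 'ADD C, 1'. After: A=1 B=5 C=1 D=5 ZF=0 PC=8
Step 8: PC=8 exec 'ADD A, 3'. After: A=4 B=5 C=1 D=5 ZF=0 PC=9
Step 9: PC=9 exec 'ADD B, 4'. After: A=4 B=9 C=1 D=5 ZF=0 PC=10
Step 10: PC=10 exec 'HALT'. After: A=4 B=9 C=1 D=5 ZF=0 PC=10 HALTED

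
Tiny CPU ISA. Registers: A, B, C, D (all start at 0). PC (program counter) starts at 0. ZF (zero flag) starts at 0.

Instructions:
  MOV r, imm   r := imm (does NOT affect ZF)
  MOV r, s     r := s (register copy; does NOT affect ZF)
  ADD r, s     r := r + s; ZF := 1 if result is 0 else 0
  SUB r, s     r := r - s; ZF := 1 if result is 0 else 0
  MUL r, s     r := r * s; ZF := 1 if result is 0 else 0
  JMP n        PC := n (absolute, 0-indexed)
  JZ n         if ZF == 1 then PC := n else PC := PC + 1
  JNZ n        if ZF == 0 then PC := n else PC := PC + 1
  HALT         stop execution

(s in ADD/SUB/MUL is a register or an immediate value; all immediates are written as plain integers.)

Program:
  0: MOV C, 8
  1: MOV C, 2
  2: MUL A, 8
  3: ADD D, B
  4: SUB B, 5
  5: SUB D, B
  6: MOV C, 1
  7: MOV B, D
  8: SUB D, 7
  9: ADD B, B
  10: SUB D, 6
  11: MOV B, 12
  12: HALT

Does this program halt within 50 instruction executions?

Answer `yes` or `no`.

Step 1: PC=0 exec 'MOV C, 8'. After: A=0 B=0 C=8 D=0 ZF=0 PC=1
Step 2: PC=1 exec 'MOV C, 2'. After: A=0 B=0 C=2 D=0 ZF=0 PC=2
Step 3: PC=2 exec 'MUL A, 8'. After: A=0 B=0 C=2 D=0 ZF=1 PC=3
Step 4: PC=3 exec 'ADD D, B'. After: A=0 B=0 C=2 D=0 ZF=1 PC=4
Step 5: PC=4 exec 'SUB B, 5'. After: A=0 B=-5 C=2 D=0 ZF=0 PC=5
Step 6: PC=5 exec 'SUB D, B'. After: A=0 B=-5 C=2 D=5 ZF=0 PC=6
Step 7: PC=6 exec 'MOV C, 1'. After: A=0 B=-5 C=1 D=5 ZF=0 PC=7
Step 8: PC=7 exec 'MOV B, D'. After: A=0 B=5 C=1 D=5 ZF=0 PC=8
Step 9: PC=8 exec 'SUB D, 7'. After: A=0 B=5 C=1 D=-2 ZF=0 PC=9
Step 10: PC=9 exec 'ADD B, B'. After: A=0 B=10 C=1 D=-2 ZF=0 PC=10
Step 11: PC=10 exec 'SUB D, 6'. After: A=0 B=10 C=1 D=-8 ZF=0 PC=11
Step 12: PC=11 exec 'MOV B, 12'. After: A=0 B=12 C=1 D=-8 ZF=0 PC=12
Step 13: PC=12 exec 'HALT'. After: A=0 B=12 C=1 D=-8 ZF=0 PC=12 HALTED

Answer: yes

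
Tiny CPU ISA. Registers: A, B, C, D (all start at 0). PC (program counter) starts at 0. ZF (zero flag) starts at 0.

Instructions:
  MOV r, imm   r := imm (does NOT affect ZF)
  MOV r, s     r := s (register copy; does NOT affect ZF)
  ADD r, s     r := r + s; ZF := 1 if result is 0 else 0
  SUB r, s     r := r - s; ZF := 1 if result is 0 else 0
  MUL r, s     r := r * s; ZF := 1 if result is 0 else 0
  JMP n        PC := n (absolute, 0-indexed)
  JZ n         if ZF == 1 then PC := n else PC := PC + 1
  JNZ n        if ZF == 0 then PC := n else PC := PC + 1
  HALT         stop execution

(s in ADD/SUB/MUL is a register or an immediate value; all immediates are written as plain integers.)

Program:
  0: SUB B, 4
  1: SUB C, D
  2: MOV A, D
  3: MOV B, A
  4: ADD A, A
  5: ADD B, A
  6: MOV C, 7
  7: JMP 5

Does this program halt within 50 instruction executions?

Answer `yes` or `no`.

Step 1: PC=0 exec 'SUB B, 4'. After: A=0 B=-4 C=0 D=0 ZF=0 PC=1
Step 2: PC=1 exec 'SUB C, D'. After: A=0 B=-4 C=0 D=0 ZF=1 PC=2
Step 3: PC=2 exec 'MOV A, D'. After: A=0 B=-4 C=0 D=0 ZF=1 PC=3
Step 4: PC=3 exec 'MOV B, A'. After: A=0 B=0 C=0 D=0 ZF=1 PC=4
Step 5: PC=4 exec 'ADD A, A'. After: A=0 B=0 C=0 D=0 ZF=1 PC=5
Step 6: PC=5 exec 'ADD B, A'. After: A=0 B=0 C=0 D=0 ZF=1 PC=6
Step 7: PC=6 exec 'MOV C, 7'. After: A=0 B=0 C=7 D=0 ZF=1 PC=7
Step 8: PC=7 exec 'JMP 5'. After: A=0 B=0 C=7 D=0 ZF=1 PC=5
Step 9: PC=5 exec 'ADD B, A'. After: A=0 B=0 C=7 D=0 ZF=1 PC=6
Step 10: PC=6 exec 'MOV C, 7'. After: A=0 B=0 C=7 D=0 ZF=1 PC=7
State after step 10 equals state after step 7: the program is in a cycle of length 3 and will never halt.

Answer: no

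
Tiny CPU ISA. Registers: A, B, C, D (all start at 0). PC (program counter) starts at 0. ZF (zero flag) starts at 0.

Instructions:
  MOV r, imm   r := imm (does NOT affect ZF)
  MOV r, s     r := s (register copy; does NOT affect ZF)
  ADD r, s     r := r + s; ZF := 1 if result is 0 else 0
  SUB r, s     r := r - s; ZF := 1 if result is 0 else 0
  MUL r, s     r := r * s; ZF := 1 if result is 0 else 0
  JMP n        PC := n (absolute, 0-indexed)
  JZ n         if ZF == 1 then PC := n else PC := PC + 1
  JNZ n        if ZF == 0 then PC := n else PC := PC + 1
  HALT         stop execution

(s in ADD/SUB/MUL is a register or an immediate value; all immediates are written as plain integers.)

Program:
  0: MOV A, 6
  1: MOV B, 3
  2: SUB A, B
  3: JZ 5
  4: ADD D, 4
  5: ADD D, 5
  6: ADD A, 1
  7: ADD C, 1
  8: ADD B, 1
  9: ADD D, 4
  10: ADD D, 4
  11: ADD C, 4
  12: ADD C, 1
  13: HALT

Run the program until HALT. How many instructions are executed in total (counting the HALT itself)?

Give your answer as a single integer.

Answer: 14

Derivation:
Step 1: PC=0 exec 'MOV A, 6'. After: A=6 B=0 C=0 D=0 ZF=0 PC=1
Step 2: PC=1 exec 'MOV B, 3'. After: A=6 B=3 C=0 D=0 ZF=0 PC=2
Step 3: PC=2 exec 'SUB A, B'. After: A=3 B=3 C=0 D=0 ZF=0 PC=3
Step 4: PC=3 exec 'JZ 5'. After: A=3 B=3 C=0 D=0 ZF=0 PC=4
Step 5: PC=4 exec 'ADD D, 4'. After: A=3 B=3 C=0 D=4 ZF=0 PC=5
Step 6: PC=5 exec 'ADD D, 5'. After: A=3 B=3 C=0 D=9 ZF=0 PC=6
Step 7: PC=6 exec 'ADD A, 1'. After: A=4 B=3 C=0 D=9 ZF=0 PC=7
Step 8: PC=7 exec 'ADD C, 1'. After: A=4 B=3 C=1 D=9 ZF=0 PC=8
Step 9: PC=8 exec 'ADD B, 1'. After: A=4 B=4 C=1 D=9 ZF=0 PC=9
Step 10: PC=9 exec 'ADD D, 4'. After: A=4 B=4 C=1 D=13 ZF=0 PC=10
Step 11: PC=10 exec 'ADD D, 4'. After: A=4 B=4 C=1 D=17 ZF=0 PC=11
Step 12: PC=11 exec 'ADD C, 4'. After: A=4 B=4 C=5 D=17 ZF=0 PC=12
Step 13: PC=12 exec 'ADD C, 1'. After: A=4 B=4 C=6 D=17 ZF=0 PC=13
Step 14: PC=13 exec 'HALT'. After: A=4 B=4 C=6 D=17 ZF=0 PC=13 HALTED
Total instructions executed: 14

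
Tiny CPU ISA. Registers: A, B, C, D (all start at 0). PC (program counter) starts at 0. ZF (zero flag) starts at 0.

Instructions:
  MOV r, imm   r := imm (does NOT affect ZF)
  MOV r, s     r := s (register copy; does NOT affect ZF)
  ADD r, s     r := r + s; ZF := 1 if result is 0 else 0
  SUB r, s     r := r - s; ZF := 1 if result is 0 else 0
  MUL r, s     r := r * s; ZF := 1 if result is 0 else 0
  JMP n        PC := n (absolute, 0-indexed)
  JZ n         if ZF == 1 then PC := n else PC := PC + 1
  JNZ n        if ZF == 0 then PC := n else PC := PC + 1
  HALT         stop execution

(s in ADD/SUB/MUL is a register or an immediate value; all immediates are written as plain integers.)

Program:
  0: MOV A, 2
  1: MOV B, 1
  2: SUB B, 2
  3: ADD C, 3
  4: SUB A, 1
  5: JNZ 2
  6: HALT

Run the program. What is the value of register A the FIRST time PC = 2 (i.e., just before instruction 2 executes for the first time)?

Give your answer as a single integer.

Step 1: PC=0 exec 'MOV A, 2'. After: A=2 B=0 C=0 D=0 ZF=0 PC=1
Step 2: PC=1 exec 'MOV B, 1'. After: A=2 B=1 C=0 D=0 ZF=0 PC=2
First time PC=2: A=2

2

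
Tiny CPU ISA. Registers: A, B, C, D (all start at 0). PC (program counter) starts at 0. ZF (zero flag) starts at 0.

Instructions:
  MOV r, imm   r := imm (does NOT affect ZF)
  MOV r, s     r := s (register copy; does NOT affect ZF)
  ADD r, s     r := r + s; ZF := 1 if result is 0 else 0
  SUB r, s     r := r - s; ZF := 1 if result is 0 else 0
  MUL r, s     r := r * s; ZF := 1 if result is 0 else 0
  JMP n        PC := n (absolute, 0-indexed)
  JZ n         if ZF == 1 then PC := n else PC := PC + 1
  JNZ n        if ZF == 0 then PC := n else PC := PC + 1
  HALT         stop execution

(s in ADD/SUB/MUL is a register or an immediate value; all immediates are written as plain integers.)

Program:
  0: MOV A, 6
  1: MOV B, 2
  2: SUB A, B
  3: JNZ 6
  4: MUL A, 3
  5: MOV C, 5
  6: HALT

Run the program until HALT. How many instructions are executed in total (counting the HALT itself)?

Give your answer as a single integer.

Step 1: PC=0 exec 'MOV A, 6'. After: A=6 B=0 C=0 D=0 ZF=0 PC=1
Step 2: PC=1 exec 'MOV B, 2'. After: A=6 B=2 C=0 D=0 ZF=0 PC=2
Step 3: PC=2 exec 'SUB A, B'. After: A=4 B=2 C=0 D=0 ZF=0 PC=3
Step 4: PC=3 exec 'JNZ 6'. After: A=4 B=2 C=0 D=0 ZF=0 PC=6
Step 5: PC=6 exec 'HALT'. After: A=4 B=2 C=0 D=0 ZF=0 PC=6 HALTED
Total instructions executed: 5

Answer: 5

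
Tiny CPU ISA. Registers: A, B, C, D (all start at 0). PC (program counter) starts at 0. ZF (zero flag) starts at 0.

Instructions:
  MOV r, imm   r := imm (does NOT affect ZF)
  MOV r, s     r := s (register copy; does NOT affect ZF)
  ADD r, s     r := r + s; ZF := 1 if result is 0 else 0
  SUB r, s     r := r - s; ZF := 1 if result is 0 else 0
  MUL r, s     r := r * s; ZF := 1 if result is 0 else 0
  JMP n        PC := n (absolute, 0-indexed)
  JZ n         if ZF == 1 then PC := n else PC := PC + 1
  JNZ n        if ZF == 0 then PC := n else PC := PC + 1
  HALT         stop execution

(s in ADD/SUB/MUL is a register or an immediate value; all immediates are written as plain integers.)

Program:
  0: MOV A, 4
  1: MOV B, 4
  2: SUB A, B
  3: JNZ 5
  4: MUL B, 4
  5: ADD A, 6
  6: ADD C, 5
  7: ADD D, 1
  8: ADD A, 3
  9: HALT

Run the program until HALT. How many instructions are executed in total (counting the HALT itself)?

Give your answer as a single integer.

Step 1: PC=0 exec 'MOV A, 4'. After: A=4 B=0 C=0 D=0 ZF=0 PC=1
Step 2: PC=1 exec 'MOV B, 4'. After: A=4 B=4 C=0 D=0 ZF=0 PC=2
Step 3: PC=2 exec 'SUB A, B'. After: A=0 B=4 C=0 D=0 ZF=1 PC=3
Step 4: PC=3 exec 'JNZ 5'. After: A=0 B=4 C=0 D=0 ZF=1 PC=4
Step 5: PC=4 exec 'MUL B, 4'. After: A=0 B=16 C=0 D=0 ZF=0 PC=5
Step 6: PC=5 exec 'ADD A, 6'. After: A=6 B=16 C=0 D=0 ZF=0 PC=6
Step 7: PC=6 exec 'ADD C, 5'. After: A=6 B=16 C=5 D=0 ZF=0 PC=7
Step 8: PC=7 exec 'ADD D, 1'. After: A=6 B=16 C=5 D=1 ZF=0 PC=8
Step 9: PC=8 exec 'ADD A, 3'. After: A=9 B=16 C=5 D=1 ZF=0 PC=9
Step 10: PC=9 exec 'HALT'. After: A=9 B=16 C=5 D=1 ZF=0 PC=9 HALTED
Total instructions executed: 10

Answer: 10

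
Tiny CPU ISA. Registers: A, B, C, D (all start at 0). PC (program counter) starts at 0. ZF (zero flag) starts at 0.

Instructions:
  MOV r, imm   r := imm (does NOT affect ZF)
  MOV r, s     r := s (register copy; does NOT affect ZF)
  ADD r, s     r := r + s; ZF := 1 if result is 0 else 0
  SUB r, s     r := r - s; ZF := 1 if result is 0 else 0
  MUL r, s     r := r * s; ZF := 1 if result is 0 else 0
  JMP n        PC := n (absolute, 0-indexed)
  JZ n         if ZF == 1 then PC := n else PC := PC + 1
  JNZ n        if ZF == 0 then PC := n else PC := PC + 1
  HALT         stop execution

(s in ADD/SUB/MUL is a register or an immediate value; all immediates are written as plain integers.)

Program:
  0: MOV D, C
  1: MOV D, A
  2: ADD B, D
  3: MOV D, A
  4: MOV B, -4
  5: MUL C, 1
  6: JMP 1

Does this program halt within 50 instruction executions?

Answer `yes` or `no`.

Answer: no

Derivation:
Step 1: PC=0 exec 'MOV D, C'. After: A=0 B=0 C=0 D=0 ZF=0 PC=1
Step 2: PC=1 exec 'MOV D, A'. After: A=0 B=0 C=0 D=0 ZF=0 PC=2
Step 3: PC=2 exec 'ADD B, D'. After: A=0 B=0 C=0 D=0 ZF=1 PC=3
Step 4: PC=3 exec 'MOV D, A'. After: A=0 B=0 C=0 D=0 ZF=1 PC=4
Step 5: PC=4 exec 'MOV B, -4'. After: A=0 B=-4 C=0 D=0 ZF=1 PC=5
Step 6: PC=5 exec 'MUL C, 1'. After: A=0 B=-4 C=0 D=0 ZF=1 PC=6
Step 7: PC=6 exec 'JMP 1'. After: A=0 B=-4 C=0 D=0 ZF=1 PC=1
Step 8: PC=1 exec 'MOV D, A'. After: A=0 B=-4 C=0 D=0 ZF=1 PC=2
Step 9: PC=2 exec 'ADD B, D'. After: A=0 B=-4 C=0 D=0 ZF=0 PC=3
Step 10: PC=3 exec 'MOV D, A'. After: A=0 B=-4 C=0 D=0 ZF=0 PC=4
Step 11: PC=4 exec 'MOV B, -4'. After: A=0 B=-4 C=0 D=0 ZF=0 PC=5
Step 12: PC=5 exec 'MUL C, 1'. After: A=0 B=-4 C=0 D=0 ZF=1 PC=6
State after step 12 equals state after step 6: the program is in a cycle of length 6 and will never halt.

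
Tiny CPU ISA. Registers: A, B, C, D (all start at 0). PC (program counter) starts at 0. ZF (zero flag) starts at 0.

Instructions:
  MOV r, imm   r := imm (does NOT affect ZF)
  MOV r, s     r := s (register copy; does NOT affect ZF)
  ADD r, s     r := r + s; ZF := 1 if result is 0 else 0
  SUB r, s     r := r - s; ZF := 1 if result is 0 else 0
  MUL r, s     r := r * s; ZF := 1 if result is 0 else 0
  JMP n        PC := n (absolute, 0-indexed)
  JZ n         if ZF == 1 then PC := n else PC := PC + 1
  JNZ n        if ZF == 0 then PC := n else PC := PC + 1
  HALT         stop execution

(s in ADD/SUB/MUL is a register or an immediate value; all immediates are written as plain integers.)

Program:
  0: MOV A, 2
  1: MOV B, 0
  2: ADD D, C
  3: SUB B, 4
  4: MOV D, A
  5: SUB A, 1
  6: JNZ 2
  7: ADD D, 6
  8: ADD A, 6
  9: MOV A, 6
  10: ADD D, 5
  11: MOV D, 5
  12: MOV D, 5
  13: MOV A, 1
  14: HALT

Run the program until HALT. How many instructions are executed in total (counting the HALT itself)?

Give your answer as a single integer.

Step 1: PC=0 exec 'MOV A, 2'. After: A=2 B=0 C=0 D=0 ZF=0 PC=1
Step 2: PC=1 exec 'MOV B, 0'. After: A=2 B=0 C=0 D=0 ZF=0 PC=2
Step 3: PC=2 exec 'ADD D, C'. After: A=2 B=0 C=0 D=0 ZF=1 PC=3
Step 4: PC=3 exec 'SUB B, 4'. After: A=2 B=-4 C=0 D=0 ZF=0 PC=4
Step 5: PC=4 exec 'MOV D, A'. After: A=2 B=-4 C=0 D=2 ZF=0 PC=5
Step 6: PC=5 exec 'SUB A, 1'. After: A=1 B=-4 C=0 D=2 ZF=0 PC=6
Step 7: PC=6 exec 'JNZ 2'. After: A=1 B=-4 C=0 D=2 ZF=0 PC=2
Step 8: PC=2 exec 'ADD D, C'. After: A=1 B=-4 C=0 D=2 ZF=0 PC=3
Step 9: PC=3 exec 'SUB B, 4'. After: A=1 B=-8 C=0 D=2 ZF=0 PC=4
Step 10: PC=4 exec 'MOV D, A'. After: A=1 B=-8 C=0 D=1 ZF=0 PC=5
Step 11: PC=5 exec 'SUB A, 1'. After: A=0 B=-8 C=0 D=1 ZF=1 PC=6
Step 12: PC=6 exec 'JNZ 2'. After: A=0 B=-8 C=0 D=1 ZF=1 PC=7
Step 13: PC=7 exec 'ADD D, 6'. After: A=0 B=-8 C=0 D=7 ZF=0 PC=8
Step 14: PC=8 exec 'ADD A, 6'. After: A=6 B=-8 C=0 D=7 ZF=0 PC=9
Step 15: PC=9 exec 'MOV A, 6'. After: A=6 B=-8 C=0 D=7 ZF=0 PC=10
Step 16: PC=10 exec 'ADD D, 5'. After: A=6 B=-8 C=0 D=12 ZF=0 PC=11
Step 17: PC=11 exec 'MOV D, 5'. After: A=6 B=-8 C=0 D=5 ZF=0 PC=12
Step 18: PC=12 exec 'MOV D, 5'. After: A=6 B=-8 C=0 D=5 ZF=0 PC=13
Step 19: PC=13 exec 'MOV A, 1'. After: A=1 B=-8 C=0 D=5 ZF=0 PC=14
Step 20: PC=14 exec 'HALT'. After: A=1 B=-8 C=0 D=5 ZF=0 PC=14 HALTED
Total instructions executed: 20

Answer: 20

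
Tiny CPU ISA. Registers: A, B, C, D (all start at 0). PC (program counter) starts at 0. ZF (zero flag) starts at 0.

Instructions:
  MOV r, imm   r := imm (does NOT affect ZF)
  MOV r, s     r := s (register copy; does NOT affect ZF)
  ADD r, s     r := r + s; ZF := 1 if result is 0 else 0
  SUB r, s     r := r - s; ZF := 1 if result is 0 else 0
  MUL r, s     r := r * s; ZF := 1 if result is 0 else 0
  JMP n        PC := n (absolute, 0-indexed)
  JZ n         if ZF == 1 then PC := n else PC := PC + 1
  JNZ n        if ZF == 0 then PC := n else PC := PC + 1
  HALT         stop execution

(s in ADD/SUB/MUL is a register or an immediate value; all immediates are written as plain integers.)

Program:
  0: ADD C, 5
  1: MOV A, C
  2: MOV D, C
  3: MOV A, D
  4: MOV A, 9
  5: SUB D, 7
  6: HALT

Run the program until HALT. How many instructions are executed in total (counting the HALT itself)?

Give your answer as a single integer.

Answer: 7

Derivation:
Step 1: PC=0 exec 'ADD C, 5'. After: A=0 B=0 C=5 D=0 ZF=0 PC=1
Step 2: PC=1 exec 'MOV A, C'. After: A=5 B=0 C=5 D=0 ZF=0 PC=2
Step 3: PC=2 exec 'MOV D, C'. After: A=5 B=0 C=5 D=5 ZF=0 PC=3
Step 4: PC=3 exec 'MOV A, D'. After: A=5 B=0 C=5 D=5 ZF=0 PC=4
Step 5: PC=4 exec 'MOV A, 9'. After: A=9 B=0 C=5 D=5 ZF=0 PC=5
Step 6: PC=5 exec 'SUB D, 7'. After: A=9 B=0 C=5 D=-2 ZF=0 PC=6
Step 7: PC=6 exec 'HALT'. After: A=9 B=0 C=5 D=-2 ZF=0 PC=6 HALTED
Total instructions executed: 7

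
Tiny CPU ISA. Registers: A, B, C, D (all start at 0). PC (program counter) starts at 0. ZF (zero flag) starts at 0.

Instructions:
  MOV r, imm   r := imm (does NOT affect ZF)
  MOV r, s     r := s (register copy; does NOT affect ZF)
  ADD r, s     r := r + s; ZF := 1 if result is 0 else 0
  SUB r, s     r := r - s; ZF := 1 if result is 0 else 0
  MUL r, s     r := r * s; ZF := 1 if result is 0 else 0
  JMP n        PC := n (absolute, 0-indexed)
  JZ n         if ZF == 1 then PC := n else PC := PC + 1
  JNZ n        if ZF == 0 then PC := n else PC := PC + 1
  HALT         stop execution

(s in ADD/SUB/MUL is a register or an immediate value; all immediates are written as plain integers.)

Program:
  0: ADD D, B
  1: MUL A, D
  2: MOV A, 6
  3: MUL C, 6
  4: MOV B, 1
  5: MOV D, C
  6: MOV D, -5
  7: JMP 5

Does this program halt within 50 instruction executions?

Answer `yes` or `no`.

Answer: no

Derivation:
Step 1: PC=0 exec 'ADD D, B'. After: A=0 B=0 C=0 D=0 ZF=1 PC=1
Step 2: PC=1 exec 'MUL A, D'. After: A=0 B=0 C=0 D=0 ZF=1 PC=2
Step 3: PC=2 exec 'MOV A, 6'. After: A=6 B=0 C=0 D=0 ZF=1 PC=3
Step 4: PC=3 exec 'MUL C, 6'. After: A=6 B=0 C=0 D=0 ZF=1 PC=4
Step 5: PC=4 exec 'MOV B, 1'. After: A=6 B=1 C=0 D=0 ZF=1 PC=5
Step 6: PC=5 exec 'MOV D, C'. After: A=6 B=1 C=0 D=0 ZF=1 PC=6
Step 7: PC=6 exec 'MOV D, -5'. After: A=6 B=1 C=0 D=-5 ZF=1 PC=7
Step 8: PC=7 exec 'JMP 5'. After: A=6 B=1 C=0 D=-5 ZF=1 PC=5
Step 9: PC=5 exec 'MOV D, C'. After: A=6 B=1 C=0 D=0 ZF=1 PC=6
State after step 9 equals state after step 6: the program is in a cycle of length 3 and will never halt.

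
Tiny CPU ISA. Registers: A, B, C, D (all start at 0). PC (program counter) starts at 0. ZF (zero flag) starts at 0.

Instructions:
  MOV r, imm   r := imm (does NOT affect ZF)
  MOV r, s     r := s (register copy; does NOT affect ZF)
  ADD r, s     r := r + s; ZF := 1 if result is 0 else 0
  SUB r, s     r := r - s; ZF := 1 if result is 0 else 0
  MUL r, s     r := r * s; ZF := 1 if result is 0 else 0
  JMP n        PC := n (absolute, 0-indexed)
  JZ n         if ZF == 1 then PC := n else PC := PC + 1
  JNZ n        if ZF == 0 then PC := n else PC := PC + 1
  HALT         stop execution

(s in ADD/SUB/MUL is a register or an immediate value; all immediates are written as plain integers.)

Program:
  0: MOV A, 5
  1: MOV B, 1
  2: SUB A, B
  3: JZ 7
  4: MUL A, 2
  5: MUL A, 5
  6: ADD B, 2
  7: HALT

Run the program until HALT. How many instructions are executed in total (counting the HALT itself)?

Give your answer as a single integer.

Step 1: PC=0 exec 'MOV A, 5'. After: A=5 B=0 C=0 D=0 ZF=0 PC=1
Step 2: PC=1 exec 'MOV B, 1'. After: A=5 B=1 C=0 D=0 ZF=0 PC=2
Step 3: PC=2 exec 'SUB A, B'. After: A=4 B=1 C=0 D=0 ZF=0 PC=3
Step 4: PC=3 exec 'JZ 7'. After: A=4 B=1 C=0 D=0 ZF=0 PC=4
Step 5: PC=4 exec 'MUL A, 2'. After: A=8 B=1 C=0 D=0 ZF=0 PC=5
Step 6: PC=5 exec 'MUL A, 5'. After: A=40 B=1 C=0 D=0 ZF=0 PC=6
Step 7: PC=6 exec 'ADD B, 2'. After: A=40 B=3 C=0 D=0 ZF=0 PC=7
Step 8: PC=7 exec 'HALT'. After: A=40 B=3 C=0 D=0 ZF=0 PC=7 HALTED
Total instructions executed: 8

Answer: 8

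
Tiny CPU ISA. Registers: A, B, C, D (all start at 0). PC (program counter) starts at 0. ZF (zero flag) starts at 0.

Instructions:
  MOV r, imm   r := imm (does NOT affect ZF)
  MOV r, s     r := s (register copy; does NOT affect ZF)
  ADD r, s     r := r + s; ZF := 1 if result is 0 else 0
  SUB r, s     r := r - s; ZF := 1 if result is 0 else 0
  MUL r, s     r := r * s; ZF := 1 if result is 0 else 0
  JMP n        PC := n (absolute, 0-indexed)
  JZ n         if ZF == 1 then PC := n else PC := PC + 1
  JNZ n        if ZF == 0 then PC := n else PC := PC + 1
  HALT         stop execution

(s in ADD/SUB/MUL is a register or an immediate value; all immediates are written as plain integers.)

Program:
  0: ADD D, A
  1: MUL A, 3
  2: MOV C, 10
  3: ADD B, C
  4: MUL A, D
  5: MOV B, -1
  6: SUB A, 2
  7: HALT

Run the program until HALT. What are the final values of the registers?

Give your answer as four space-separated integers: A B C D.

Step 1: PC=0 exec 'ADD D, A'. After: A=0 B=0 C=0 D=0 ZF=1 PC=1
Step 2: PC=1 exec 'MUL A, 3'. After: A=0 B=0 C=0 D=0 ZF=1 PC=2
Step 3: PC=2 exec 'MOV C, 10'. After: A=0 B=0 C=10 D=0 ZF=1 PC=3
Step 4: PC=3 exec 'ADD B, C'. After: A=0 B=10 C=10 D=0 ZF=0 PC=4
Step 5: PC=4 exec 'MUL A, D'. After: A=0 B=10 C=10 D=0 ZF=1 PC=5
Step 6: PC=5 exec 'MOV B, -1'. After: A=0 B=-1 C=10 D=0 ZF=1 PC=6
Step 7: PC=6 exec 'SUB A, 2'. After: A=-2 B=-1 C=10 D=0 ZF=0 PC=7
Step 8: PC=7 exec 'HALT'. After: A=-2 B=-1 C=10 D=0 ZF=0 PC=7 HALTED

Answer: -2 -1 10 0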